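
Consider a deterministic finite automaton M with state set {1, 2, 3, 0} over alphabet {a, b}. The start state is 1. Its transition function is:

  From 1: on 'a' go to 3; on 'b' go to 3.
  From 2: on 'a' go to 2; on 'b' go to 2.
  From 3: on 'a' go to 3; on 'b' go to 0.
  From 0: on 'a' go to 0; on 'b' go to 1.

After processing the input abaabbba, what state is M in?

1 → 3 → 0 → 0 → 0 → 1 → 3 → 0 → 0

0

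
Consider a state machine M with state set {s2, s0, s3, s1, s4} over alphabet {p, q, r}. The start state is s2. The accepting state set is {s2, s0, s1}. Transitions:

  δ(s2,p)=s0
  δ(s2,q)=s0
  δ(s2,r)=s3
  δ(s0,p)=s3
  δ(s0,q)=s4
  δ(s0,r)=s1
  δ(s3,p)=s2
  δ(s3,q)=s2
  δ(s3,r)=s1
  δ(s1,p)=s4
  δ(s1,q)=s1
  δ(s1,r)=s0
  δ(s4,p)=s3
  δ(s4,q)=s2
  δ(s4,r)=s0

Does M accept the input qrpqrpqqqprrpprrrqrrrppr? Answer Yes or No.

No

start at s2
read 'q': s2 → s0
read 'r': s0 → s1
read 'p': s1 → s4
read 'q': s4 → s2
read 'r': s2 → s3
read 'p': s3 → s2
read 'q': s2 → s0
read 'q': s0 → s4
read 'q': s4 → s2
read 'p': s2 → s0
read 'r': s0 → s1
read 'r': s1 → s0
read 'p': s0 → s3
read 'p': s3 → s2
read 'r': s2 → s3
read 'r': s3 → s1
read 'r': s1 → s0
read 'q': s0 → s4
read 'r': s4 → s0
read 'r': s0 → s1
read 'r': s1 → s0
read 'p': s0 → s3
read 'p': s3 → s2
read 'r': s2 → s3
End state s3 is not accepting.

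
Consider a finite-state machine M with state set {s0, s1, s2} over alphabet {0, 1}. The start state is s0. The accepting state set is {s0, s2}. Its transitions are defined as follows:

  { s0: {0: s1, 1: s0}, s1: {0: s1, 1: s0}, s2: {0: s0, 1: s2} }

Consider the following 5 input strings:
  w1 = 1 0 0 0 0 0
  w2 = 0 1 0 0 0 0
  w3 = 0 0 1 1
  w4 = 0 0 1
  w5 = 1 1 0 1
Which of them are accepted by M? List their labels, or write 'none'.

w1: Trace: s0 -1-> s0 -0-> s1 -0-> s1 -0-> s1 -0-> s1 -0-> s1  → end s1, rejected
w2: Trace: s0 -0-> s1 -1-> s0 -0-> s1 -0-> s1 -0-> s1 -0-> s1  → end s1, rejected
w3: Trace: s0 -0-> s1 -0-> s1 -1-> s0 -1-> s0  → end s0, accepted
w4: Trace: s0 -0-> s1 -0-> s1 -1-> s0  → end s0, accepted
w5: Trace: s0 -1-> s0 -1-> s0 -0-> s1 -1-> s0  → end s0, accepted

w3, w4, w5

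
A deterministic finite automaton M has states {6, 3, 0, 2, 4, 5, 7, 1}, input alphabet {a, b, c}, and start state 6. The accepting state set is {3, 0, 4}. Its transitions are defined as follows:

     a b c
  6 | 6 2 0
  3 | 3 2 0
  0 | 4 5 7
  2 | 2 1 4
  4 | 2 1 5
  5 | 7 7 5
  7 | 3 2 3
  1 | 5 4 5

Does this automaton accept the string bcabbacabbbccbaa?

Yes

6 → 2 → 4 → 2 → 1 → 4 → 2 → 4 → 2 → 1 → 4 → 1 → 5 → 5 → 7 → 3 → 3
End state 3 is accepting.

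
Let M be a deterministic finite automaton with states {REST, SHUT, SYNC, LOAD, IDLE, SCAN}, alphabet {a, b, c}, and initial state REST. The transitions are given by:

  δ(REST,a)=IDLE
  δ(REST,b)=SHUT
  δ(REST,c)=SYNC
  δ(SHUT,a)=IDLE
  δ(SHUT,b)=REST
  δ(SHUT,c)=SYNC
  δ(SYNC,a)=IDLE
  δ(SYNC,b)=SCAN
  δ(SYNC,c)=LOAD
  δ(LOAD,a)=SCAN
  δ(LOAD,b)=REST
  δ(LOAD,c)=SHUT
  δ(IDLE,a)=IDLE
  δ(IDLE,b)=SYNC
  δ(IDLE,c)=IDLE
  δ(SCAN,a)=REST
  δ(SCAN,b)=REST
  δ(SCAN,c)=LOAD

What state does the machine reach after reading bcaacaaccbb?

REST → SHUT → SYNC → IDLE → IDLE → IDLE → IDLE → IDLE → IDLE → IDLE → SYNC → SCAN

SCAN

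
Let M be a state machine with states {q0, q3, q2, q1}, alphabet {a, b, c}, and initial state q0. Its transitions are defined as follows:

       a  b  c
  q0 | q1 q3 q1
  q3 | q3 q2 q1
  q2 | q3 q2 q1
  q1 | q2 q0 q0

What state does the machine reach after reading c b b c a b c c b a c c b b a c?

start at q0
read 'c': q0 → q1
read 'b': q1 → q0
read 'b': q0 → q3
read 'c': q3 → q1
read 'a': q1 → q2
read 'b': q2 → q2
read 'c': q2 → q1
read 'c': q1 → q0
read 'b': q0 → q3
read 'a': q3 → q3
read 'c': q3 → q1
read 'c': q1 → q0
read 'b': q0 → q3
read 'b': q3 → q2
read 'a': q2 → q3
read 'c': q3 → q1

q1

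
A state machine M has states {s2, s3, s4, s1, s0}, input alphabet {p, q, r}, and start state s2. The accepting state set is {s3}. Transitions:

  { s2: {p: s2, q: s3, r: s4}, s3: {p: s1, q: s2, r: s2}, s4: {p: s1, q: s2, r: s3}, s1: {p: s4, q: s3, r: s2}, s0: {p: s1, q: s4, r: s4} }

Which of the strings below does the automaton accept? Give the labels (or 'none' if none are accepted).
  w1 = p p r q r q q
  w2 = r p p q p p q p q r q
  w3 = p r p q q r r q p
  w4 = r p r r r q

w1, w2

w1:
  start at s2
  read 'p': s2 → s2
  read 'p': s2 → s2
  read 'r': s2 → s4
  read 'q': s4 → s2
  read 'r': s2 → s4
  read 'q': s4 → s2
  read 'q': s2 → s3
  end s3, accepted
w2:
  start at s2
  read 'r': s2 → s4
  read 'p': s4 → s1
  read 'p': s1 → s4
  read 'q': s4 → s2
  read 'p': s2 → s2
  read 'p': s2 → s2
  read 'q': s2 → s3
  read 'p': s3 → s1
  read 'q': s1 → s3
  read 'r': s3 → s2
  read 'q': s2 → s3
  end s3, accepted
w3:
  start at s2
  read 'p': s2 → s2
  read 'r': s2 → s4
  read 'p': s4 → s1
  read 'q': s1 → s3
  read 'q': s3 → s2
  read 'r': s2 → s4
  read 'r': s4 → s3
  read 'q': s3 → s2
  read 'p': s2 → s2
  end s2, rejected
w4:
  start at s2
  read 'r': s2 → s4
  read 'p': s4 → s1
  read 'r': s1 → s2
  read 'r': s2 → s4
  read 'r': s4 → s3
  read 'q': s3 → s2
  end s2, rejected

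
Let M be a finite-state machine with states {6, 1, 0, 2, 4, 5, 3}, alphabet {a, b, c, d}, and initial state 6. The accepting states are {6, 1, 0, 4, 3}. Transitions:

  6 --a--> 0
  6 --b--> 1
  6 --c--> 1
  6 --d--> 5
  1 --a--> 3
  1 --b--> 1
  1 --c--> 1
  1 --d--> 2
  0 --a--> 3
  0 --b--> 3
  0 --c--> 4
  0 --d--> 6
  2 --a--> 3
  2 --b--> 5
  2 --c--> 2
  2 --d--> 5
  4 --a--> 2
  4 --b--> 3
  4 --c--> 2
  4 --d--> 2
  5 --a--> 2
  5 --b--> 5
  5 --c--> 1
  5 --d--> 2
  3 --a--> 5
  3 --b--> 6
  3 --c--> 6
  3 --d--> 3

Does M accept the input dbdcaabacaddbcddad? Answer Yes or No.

start at 6
read 'd': 6 → 5
read 'b': 5 → 5
read 'd': 5 → 2
read 'c': 2 → 2
read 'a': 2 → 3
read 'a': 3 → 5
read 'b': 5 → 5
read 'a': 5 → 2
read 'c': 2 → 2
read 'a': 2 → 3
read 'd': 3 → 3
read 'd': 3 → 3
read 'b': 3 → 6
read 'c': 6 → 1
read 'd': 1 → 2
read 'd': 2 → 5
read 'a': 5 → 2
read 'd': 2 → 5
End state 5 is not accepting.

No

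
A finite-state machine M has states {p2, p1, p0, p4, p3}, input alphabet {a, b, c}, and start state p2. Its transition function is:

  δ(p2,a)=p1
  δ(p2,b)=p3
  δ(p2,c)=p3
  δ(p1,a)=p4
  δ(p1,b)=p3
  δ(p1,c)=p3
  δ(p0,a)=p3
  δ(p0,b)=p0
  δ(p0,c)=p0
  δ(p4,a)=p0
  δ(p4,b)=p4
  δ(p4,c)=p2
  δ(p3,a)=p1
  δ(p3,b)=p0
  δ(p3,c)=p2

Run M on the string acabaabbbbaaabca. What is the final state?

p1

Trace: p2 -a-> p1 -c-> p3 -a-> p1 -b-> p3 -a-> p1 -a-> p4 -b-> p4 -b-> p4 -b-> p4 -b-> p4 -a-> p0 -a-> p3 -a-> p1 -b-> p3 -c-> p2 -a-> p1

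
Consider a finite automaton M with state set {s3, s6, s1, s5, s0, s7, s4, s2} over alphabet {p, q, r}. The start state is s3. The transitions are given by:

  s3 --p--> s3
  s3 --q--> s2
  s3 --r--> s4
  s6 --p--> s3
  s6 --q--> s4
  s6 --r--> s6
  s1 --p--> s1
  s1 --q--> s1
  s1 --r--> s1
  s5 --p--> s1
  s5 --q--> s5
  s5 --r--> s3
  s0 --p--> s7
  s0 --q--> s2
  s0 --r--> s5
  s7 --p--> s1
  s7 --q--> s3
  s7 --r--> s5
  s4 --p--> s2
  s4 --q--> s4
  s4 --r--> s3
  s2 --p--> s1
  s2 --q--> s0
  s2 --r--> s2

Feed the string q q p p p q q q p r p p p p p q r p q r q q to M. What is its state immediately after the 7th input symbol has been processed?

s1

start at s3
read 'q': s3 → s2
read 'q': s2 → s0
read 'p': s0 → s7
read 'p': s7 → s1
read 'p': s1 → s1
read 'q': s1 → s1
read 'q': s1 → s1
After 7 symbols: s1.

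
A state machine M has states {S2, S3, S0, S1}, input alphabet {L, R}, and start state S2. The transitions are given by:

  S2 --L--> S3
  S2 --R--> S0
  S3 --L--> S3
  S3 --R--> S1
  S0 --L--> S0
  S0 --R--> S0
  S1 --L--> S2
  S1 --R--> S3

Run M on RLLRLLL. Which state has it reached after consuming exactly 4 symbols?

S0

Trace: S2 -R-> S0 -L-> S0 -L-> S0 -R-> S0
After 4 symbols: S0.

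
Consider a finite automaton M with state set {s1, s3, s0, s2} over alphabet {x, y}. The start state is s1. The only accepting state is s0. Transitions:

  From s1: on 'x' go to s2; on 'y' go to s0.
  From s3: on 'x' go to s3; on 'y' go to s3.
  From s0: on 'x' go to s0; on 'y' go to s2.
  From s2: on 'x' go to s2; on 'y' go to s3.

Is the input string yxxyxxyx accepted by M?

No

Trace: s1 -y-> s0 -x-> s0 -x-> s0 -y-> s2 -x-> s2 -x-> s2 -y-> s3 -x-> s3
End state s3 is not accepting.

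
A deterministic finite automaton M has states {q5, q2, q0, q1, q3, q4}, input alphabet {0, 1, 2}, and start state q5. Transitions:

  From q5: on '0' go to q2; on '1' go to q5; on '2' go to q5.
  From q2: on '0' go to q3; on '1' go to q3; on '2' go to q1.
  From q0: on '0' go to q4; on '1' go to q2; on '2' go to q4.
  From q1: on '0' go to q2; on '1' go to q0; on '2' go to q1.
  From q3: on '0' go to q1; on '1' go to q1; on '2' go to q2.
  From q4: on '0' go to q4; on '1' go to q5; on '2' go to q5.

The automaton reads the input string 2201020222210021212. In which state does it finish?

Trace: q5 -2-> q5 -2-> q5 -0-> q2 -1-> q3 -0-> q1 -2-> q1 -0-> q2 -2-> q1 -2-> q1 -2-> q1 -2-> q1 -1-> q0 -0-> q4 -0-> q4 -2-> q5 -1-> q5 -2-> q5 -1-> q5 -2-> q5

q5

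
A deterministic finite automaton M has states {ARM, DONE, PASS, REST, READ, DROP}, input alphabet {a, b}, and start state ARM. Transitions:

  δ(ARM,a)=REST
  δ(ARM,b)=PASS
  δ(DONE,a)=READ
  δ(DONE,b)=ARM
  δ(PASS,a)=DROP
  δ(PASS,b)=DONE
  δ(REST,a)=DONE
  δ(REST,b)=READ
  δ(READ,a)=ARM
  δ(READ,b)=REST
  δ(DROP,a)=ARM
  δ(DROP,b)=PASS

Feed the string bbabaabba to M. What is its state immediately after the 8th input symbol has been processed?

start at ARM
read 'b': ARM → PASS
read 'b': PASS → DONE
read 'a': DONE → READ
read 'b': READ → REST
read 'a': REST → DONE
read 'a': DONE → READ
read 'b': READ → REST
read 'b': REST → READ
After 8 symbols: READ.

READ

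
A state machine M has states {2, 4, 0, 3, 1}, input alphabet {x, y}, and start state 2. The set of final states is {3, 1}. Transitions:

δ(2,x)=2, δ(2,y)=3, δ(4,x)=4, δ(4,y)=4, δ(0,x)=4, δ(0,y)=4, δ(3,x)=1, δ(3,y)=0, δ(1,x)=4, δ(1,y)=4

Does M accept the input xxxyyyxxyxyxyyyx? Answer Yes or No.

No

Trace: 2 -x-> 2 -x-> 2 -x-> 2 -y-> 3 -y-> 0 -y-> 4 -x-> 4 -x-> 4 -y-> 4 -x-> 4 -y-> 4 -x-> 4 -y-> 4 -y-> 4 -y-> 4 -x-> 4
End state 4 is not accepting.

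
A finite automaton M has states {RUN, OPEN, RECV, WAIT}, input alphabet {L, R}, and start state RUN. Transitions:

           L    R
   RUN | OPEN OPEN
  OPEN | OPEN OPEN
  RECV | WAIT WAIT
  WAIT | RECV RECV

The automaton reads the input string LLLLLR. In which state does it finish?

RUN → OPEN → OPEN → OPEN → OPEN → OPEN → OPEN

OPEN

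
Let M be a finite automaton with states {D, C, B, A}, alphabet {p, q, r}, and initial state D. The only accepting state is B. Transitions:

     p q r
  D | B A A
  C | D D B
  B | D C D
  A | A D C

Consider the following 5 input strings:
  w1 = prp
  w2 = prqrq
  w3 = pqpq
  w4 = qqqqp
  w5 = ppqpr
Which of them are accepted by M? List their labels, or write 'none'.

w1, w4

w1: D → B → D → B  → end B, accepted
w2: D → B → D → A → C → D  → end D, rejected
w3: D → B → C → D → A  → end A, rejected
w4: D → A → D → A → D → B  → end B, accepted
w5: D → B → D → A → A → C  → end C, rejected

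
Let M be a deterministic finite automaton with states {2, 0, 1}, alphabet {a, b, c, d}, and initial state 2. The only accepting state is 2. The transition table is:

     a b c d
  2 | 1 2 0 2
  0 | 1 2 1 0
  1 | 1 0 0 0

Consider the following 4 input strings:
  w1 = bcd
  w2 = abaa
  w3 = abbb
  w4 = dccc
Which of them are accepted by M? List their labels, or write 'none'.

w3

w1:
  start at 2
  read 'b': 2 → 2
  read 'c': 2 → 0
  read 'd': 0 → 0
  end 0, rejected
w2:
  start at 2
  read 'a': 2 → 1
  read 'b': 1 → 0
  read 'a': 0 → 1
  read 'a': 1 → 1
  end 1, rejected
w3:
  start at 2
  read 'a': 2 → 1
  read 'b': 1 → 0
  read 'b': 0 → 2
  read 'b': 2 → 2
  end 2, accepted
w4:
  start at 2
  read 'd': 2 → 2
  read 'c': 2 → 0
  read 'c': 0 → 1
  read 'c': 1 → 0
  end 0, rejected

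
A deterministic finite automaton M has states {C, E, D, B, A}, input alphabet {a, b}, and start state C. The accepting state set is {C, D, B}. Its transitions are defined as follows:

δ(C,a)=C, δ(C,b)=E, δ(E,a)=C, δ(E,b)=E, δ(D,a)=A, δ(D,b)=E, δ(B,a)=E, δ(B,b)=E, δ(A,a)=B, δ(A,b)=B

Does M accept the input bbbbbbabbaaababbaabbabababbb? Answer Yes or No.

start at C
read 'b': C → E
read 'b': E → E
read 'b': E → E
read 'b': E → E
read 'b': E → E
read 'b': E → E
read 'a': E → C
read 'b': C → E
read 'b': E → E
read 'a': E → C
read 'a': C → C
read 'a': C → C
read 'b': C → E
read 'a': E → C
read 'b': C → E
read 'b': E → E
read 'a': E → C
read 'a': C → C
read 'b': C → E
read 'b': E → E
read 'a': E → C
read 'b': C → E
read 'a': E → C
read 'b': C → E
read 'a': E → C
read 'b': C → E
read 'b': E → E
read 'b': E → E
End state E is not accepting.

No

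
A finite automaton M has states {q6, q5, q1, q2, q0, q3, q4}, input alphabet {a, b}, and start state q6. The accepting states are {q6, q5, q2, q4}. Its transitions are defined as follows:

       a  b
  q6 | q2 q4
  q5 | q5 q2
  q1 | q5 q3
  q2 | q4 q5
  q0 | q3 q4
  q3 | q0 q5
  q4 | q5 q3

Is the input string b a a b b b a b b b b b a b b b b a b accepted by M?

Yes

start at q6
read 'b': q6 → q4
read 'a': q4 → q5
read 'a': q5 → q5
read 'b': q5 → q2
read 'b': q2 → q5
read 'b': q5 → q2
read 'a': q2 → q4
read 'b': q4 → q3
read 'b': q3 → q5
read 'b': q5 → q2
read 'b': q2 → q5
read 'b': q5 → q2
read 'a': q2 → q4
read 'b': q4 → q3
read 'b': q3 → q5
read 'b': q5 → q2
read 'b': q2 → q5
read 'a': q5 → q5
read 'b': q5 → q2
End state q2 is accepting.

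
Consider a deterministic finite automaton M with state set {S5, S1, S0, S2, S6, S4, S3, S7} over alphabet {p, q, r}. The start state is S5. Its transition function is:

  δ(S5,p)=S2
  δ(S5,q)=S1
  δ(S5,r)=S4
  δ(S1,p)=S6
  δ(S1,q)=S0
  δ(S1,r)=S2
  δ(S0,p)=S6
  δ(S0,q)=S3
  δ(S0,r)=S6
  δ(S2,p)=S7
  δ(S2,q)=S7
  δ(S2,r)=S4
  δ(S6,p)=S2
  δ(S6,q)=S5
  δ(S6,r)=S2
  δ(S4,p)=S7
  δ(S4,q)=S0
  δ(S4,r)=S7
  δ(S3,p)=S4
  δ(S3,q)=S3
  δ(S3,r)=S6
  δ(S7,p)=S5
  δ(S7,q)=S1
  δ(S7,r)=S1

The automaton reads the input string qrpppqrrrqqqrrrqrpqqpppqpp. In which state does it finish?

S2

Trace: S5 -q-> S1 -r-> S2 -p-> S7 -p-> S5 -p-> S2 -q-> S7 -r-> S1 -r-> S2 -r-> S4 -q-> S0 -q-> S3 -q-> S3 -r-> S6 -r-> S2 -r-> S4 -q-> S0 -r-> S6 -p-> S2 -q-> S7 -q-> S1 -p-> S6 -p-> S2 -p-> S7 -q-> S1 -p-> S6 -p-> S2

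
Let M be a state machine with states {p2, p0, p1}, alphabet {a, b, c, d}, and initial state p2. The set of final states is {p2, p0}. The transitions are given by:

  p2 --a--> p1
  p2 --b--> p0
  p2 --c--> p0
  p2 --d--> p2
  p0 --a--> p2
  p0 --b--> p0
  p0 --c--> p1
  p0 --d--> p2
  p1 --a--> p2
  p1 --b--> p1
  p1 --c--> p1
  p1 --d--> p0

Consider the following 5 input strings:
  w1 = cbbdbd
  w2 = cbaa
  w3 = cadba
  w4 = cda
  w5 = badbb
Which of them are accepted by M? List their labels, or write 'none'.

w1: p2 → p0 → p0 → p0 → p2 → p0 → p2  → end p2, accepted
w2: p2 → p0 → p0 → p2 → p1  → end p1, rejected
w3: p2 → p0 → p2 → p2 → p0 → p2  → end p2, accepted
w4: p2 → p0 → p2 → p1  → end p1, rejected
w5: p2 → p0 → p2 → p2 → p0 → p0  → end p0, accepted

w1, w3, w5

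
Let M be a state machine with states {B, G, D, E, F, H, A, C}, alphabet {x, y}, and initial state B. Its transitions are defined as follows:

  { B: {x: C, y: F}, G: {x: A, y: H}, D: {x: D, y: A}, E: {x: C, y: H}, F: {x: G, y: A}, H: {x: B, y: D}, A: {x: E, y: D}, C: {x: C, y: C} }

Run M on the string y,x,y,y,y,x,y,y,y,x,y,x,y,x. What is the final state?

Trace: B -y-> F -x-> G -y-> H -y-> D -y-> A -x-> E -y-> H -y-> D -y-> A -x-> E -y-> H -x-> B -y-> F -x-> G

G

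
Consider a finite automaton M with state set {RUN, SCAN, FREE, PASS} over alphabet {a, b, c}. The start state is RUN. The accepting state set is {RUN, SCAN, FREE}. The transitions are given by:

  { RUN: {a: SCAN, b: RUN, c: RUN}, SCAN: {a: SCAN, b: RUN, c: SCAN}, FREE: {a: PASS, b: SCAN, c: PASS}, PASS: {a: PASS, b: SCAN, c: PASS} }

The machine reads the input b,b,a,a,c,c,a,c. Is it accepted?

Yes

RUN → RUN → RUN → SCAN → SCAN → SCAN → SCAN → SCAN → SCAN
End state SCAN is accepting.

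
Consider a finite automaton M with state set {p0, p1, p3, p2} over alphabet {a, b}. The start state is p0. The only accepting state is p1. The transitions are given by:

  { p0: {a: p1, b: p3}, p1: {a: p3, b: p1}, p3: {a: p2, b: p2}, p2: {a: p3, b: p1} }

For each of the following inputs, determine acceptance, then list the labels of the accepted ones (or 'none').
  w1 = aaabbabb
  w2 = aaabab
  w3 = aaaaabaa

w1

w1:
  start at p0
  read 'a': p0 → p1
  read 'a': p1 → p3
  read 'a': p3 → p2
  read 'b': p2 → p1
  read 'b': p1 → p1
  read 'a': p1 → p3
  read 'b': p3 → p2
  read 'b': p2 → p1
  end p1, accepted
w2:
  start at p0
  read 'a': p0 → p1
  read 'a': p1 → p3
  read 'a': p3 → p2
  read 'b': p2 → p1
  read 'a': p1 → p3
  read 'b': p3 → p2
  end p2, rejected
w3:
  start at p0
  read 'a': p0 → p1
  read 'a': p1 → p3
  read 'a': p3 → p2
  read 'a': p2 → p3
  read 'a': p3 → p2
  read 'b': p2 → p1
  read 'a': p1 → p3
  read 'a': p3 → p2
  end p2, rejected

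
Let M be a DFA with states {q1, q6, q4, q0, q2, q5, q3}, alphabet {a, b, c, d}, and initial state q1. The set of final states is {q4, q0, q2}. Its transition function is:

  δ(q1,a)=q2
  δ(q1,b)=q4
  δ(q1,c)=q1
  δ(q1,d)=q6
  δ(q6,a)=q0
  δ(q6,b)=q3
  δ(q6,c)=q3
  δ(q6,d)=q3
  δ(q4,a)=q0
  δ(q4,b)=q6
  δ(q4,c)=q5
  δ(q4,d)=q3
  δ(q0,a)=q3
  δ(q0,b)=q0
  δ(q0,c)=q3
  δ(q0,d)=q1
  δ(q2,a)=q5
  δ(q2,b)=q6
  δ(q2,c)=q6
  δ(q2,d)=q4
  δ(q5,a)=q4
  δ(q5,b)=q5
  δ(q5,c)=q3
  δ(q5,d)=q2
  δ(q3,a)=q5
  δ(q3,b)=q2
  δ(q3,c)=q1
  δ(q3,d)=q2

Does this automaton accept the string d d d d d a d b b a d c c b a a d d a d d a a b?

Yes

Trace: q1 -d-> q6 -d-> q3 -d-> q2 -d-> q4 -d-> q3 -a-> q5 -d-> q2 -b-> q6 -b-> q3 -a-> q5 -d-> q2 -c-> q6 -c-> q3 -b-> q2 -a-> q5 -a-> q4 -d-> q3 -d-> q2 -a-> q5 -d-> q2 -d-> q4 -a-> q0 -a-> q3 -b-> q2
End state q2 is accepting.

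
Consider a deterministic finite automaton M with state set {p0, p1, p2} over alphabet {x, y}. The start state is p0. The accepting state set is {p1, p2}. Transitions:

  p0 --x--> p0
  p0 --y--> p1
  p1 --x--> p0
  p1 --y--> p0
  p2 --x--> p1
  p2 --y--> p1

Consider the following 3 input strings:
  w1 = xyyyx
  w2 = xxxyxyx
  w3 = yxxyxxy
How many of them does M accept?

w1: Trace: p0 -x-> p0 -y-> p1 -y-> p0 -y-> p1 -x-> p0  → end p0, rejected
w2: Trace: p0 -x-> p0 -x-> p0 -x-> p0 -y-> p1 -x-> p0 -y-> p1 -x-> p0  → end p0, rejected
w3: Trace: p0 -y-> p1 -x-> p0 -x-> p0 -y-> p1 -x-> p0 -x-> p0 -y-> p1  → end p1, accepted

1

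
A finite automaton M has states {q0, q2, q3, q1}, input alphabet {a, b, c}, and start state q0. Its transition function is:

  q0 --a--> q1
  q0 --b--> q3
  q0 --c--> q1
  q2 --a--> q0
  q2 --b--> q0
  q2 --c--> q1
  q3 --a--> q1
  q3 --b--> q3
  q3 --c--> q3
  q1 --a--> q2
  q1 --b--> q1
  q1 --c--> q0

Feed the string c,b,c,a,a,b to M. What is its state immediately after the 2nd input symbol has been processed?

Trace: q0 -c-> q1 -b-> q1
After 2 symbols: q1.

q1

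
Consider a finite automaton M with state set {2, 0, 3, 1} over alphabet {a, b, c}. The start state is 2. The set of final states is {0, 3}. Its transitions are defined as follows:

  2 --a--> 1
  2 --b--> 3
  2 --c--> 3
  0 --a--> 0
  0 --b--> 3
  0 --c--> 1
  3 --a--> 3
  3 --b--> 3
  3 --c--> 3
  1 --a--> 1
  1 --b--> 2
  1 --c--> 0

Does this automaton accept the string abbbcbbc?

Trace: 2 -a-> 1 -b-> 2 -b-> 3 -b-> 3 -c-> 3 -b-> 3 -b-> 3 -c-> 3
End state 3 is accepting.

Yes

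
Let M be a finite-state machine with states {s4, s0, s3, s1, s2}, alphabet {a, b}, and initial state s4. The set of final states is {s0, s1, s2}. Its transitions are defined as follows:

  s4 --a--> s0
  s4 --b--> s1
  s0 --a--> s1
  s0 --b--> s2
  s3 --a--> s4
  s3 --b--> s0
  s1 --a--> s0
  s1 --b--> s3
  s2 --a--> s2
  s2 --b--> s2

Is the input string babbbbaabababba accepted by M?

Yes

s4 → s1 → s0 → s2 → s2 → s2 → s2 → s2 → s2 → s2 → s2 → s2 → s2 → s2 → s2 → s2
End state s2 is accepting.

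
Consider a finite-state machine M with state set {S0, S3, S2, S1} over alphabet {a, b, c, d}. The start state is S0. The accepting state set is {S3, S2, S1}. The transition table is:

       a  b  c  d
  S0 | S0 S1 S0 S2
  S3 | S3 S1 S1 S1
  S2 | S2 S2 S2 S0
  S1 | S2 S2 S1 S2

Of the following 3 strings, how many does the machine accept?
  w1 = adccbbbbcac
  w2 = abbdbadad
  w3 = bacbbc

3

w1: S0 → S0 → S2 → S2 → S2 → S2 → S2 → S2 → S2 → S2 → S2 → S2  → end S2, accepted
w2: S0 → S0 → S1 → S2 → S0 → S1 → S2 → S0 → S0 → S2  → end S2, accepted
w3: S0 → S1 → S2 → S2 → S2 → S2 → S2  → end S2, accepted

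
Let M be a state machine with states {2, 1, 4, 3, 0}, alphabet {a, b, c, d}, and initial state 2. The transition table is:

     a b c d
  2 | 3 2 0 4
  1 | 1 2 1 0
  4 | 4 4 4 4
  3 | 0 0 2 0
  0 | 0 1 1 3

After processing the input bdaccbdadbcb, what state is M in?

4

start at 2
read 'b': 2 → 2
read 'd': 2 → 4
read 'a': 4 → 4
read 'c': 4 → 4
read 'c': 4 → 4
read 'b': 4 → 4
read 'd': 4 → 4
read 'a': 4 → 4
read 'd': 4 → 4
read 'b': 4 → 4
read 'c': 4 → 4
read 'b': 4 → 4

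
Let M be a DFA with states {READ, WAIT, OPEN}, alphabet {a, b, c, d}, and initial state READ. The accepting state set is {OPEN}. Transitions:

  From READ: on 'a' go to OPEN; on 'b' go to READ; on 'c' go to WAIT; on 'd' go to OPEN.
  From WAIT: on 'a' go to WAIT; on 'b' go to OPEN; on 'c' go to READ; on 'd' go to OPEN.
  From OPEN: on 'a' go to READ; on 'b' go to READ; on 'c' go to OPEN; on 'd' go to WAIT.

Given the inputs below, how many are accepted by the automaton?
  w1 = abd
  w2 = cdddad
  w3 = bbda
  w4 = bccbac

3

w1: READ → OPEN → READ → OPEN  → end OPEN, accepted
w2: READ → WAIT → OPEN → WAIT → OPEN → READ → OPEN  → end OPEN, accepted
w3: READ → READ → READ → OPEN → READ  → end READ, rejected
w4: READ → READ → WAIT → READ → READ → OPEN → OPEN  → end OPEN, accepted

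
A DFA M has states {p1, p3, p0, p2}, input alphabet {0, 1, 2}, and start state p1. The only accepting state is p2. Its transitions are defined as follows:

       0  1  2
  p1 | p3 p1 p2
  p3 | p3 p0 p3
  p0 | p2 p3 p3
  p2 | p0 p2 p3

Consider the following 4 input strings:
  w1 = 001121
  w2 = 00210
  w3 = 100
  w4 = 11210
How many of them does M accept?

1

w1: p1 → p3 → p3 → p0 → p3 → p3 → p0  → end p0, rejected
w2: p1 → p3 → p3 → p3 → p0 → p2  → end p2, accepted
w3: p1 → p1 → p3 → p3  → end p3, rejected
w4: p1 → p1 → p1 → p2 → p2 → p0  → end p0, rejected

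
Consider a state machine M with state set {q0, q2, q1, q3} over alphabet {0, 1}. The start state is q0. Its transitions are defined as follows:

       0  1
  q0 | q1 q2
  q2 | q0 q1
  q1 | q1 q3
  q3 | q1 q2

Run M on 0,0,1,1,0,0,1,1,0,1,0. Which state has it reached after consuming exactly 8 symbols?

start at q0
read '0': q0 → q1
read '0': q1 → q1
read '1': q1 → q3
read '1': q3 → q2
read '0': q2 → q0
read '0': q0 → q1
read '1': q1 → q3
read '1': q3 → q2
After 8 symbols: q2.

q2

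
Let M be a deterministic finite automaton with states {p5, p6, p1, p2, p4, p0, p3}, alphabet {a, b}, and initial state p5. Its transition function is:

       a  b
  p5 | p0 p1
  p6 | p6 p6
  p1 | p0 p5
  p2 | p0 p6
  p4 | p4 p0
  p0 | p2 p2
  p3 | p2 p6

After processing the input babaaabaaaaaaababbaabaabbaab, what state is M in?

Trace: p5 -b-> p1 -a-> p0 -b-> p2 -a-> p0 -a-> p2 -a-> p0 -b-> p2 -a-> p0 -a-> p2 -a-> p0 -a-> p2 -a-> p0 -a-> p2 -a-> p0 -b-> p2 -a-> p0 -b-> p2 -b-> p6 -a-> p6 -a-> p6 -b-> p6 -a-> p6 -a-> p6 -b-> p6 -b-> p6 -a-> p6 -a-> p6 -b-> p6

p6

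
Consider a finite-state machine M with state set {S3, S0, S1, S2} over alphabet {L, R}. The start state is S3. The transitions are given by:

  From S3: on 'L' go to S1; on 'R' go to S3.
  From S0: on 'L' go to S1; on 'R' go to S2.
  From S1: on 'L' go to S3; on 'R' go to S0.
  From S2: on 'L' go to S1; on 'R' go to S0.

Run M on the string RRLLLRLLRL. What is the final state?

S3 → S3 → S3 → S1 → S3 → S1 → S0 → S1 → S3 → S3 → S1

S1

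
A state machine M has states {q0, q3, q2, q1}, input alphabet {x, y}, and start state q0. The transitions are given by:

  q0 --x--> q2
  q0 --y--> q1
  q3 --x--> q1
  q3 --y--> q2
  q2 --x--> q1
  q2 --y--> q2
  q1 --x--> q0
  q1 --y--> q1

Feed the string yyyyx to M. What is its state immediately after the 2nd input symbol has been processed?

start at q0
read 'y': q0 → q1
read 'y': q1 → q1
After 2 symbols: q1.

q1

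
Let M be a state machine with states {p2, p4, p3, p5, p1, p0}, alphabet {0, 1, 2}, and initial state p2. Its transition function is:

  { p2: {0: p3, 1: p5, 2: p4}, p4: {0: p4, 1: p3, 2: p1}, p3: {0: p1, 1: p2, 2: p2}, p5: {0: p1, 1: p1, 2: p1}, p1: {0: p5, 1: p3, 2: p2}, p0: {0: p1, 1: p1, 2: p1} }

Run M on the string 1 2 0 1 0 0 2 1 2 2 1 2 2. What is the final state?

p2 → p5 → p1 → p5 → p1 → p5 → p1 → p2 → p5 → p1 → p2 → p5 → p1 → p2

p2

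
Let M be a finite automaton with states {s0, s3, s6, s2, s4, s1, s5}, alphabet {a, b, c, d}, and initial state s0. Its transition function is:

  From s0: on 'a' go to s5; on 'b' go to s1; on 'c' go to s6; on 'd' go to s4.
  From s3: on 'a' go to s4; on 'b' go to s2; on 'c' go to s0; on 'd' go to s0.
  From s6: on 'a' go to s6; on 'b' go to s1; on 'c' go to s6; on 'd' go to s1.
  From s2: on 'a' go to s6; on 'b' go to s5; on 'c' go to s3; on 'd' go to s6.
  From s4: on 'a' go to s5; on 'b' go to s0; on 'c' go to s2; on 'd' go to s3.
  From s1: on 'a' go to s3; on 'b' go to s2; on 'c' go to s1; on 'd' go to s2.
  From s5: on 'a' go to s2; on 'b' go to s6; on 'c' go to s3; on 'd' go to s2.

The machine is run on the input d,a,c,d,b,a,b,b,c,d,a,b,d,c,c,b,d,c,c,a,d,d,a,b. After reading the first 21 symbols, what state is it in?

Trace: s0 -d-> s4 -a-> s5 -c-> s3 -d-> s0 -b-> s1 -a-> s3 -b-> s2 -b-> s5 -c-> s3 -d-> s0 -a-> s5 -b-> s6 -d-> s1 -c-> s1 -c-> s1 -b-> s2 -d-> s6 -c-> s6 -c-> s6 -a-> s6 -d-> s1
After 21 symbols: s1.

s1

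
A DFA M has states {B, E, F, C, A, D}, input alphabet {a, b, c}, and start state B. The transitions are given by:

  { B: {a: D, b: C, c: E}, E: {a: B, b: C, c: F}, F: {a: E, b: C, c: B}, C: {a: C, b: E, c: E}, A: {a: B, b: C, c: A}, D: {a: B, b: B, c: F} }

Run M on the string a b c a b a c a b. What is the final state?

B → D → B → E → B → C → C → E → B → C

C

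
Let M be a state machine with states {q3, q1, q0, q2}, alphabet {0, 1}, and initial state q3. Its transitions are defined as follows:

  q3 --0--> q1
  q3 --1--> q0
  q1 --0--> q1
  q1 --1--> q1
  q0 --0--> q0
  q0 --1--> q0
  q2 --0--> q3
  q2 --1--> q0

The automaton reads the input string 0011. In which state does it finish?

q1

Trace: q3 -0-> q1 -0-> q1 -1-> q1 -1-> q1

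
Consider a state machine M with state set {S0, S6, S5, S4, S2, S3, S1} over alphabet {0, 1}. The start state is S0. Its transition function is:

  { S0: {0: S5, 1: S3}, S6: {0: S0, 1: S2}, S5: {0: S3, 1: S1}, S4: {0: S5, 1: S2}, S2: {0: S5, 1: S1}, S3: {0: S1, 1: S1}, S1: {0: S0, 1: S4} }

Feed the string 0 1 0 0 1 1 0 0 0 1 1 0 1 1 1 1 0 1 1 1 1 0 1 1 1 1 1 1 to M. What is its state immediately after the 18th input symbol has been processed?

start at S0
read '0': S0 → S5
read '1': S5 → S1
read '0': S1 → S0
read '0': S0 → S5
read '1': S5 → S1
read '1': S1 → S4
read '0': S4 → S5
read '0': S5 → S3
read '0': S3 → S1
read '1': S1 → S4
read '1': S4 → S2
read '0': S2 → S5
read '1': S5 → S1
read '1': S1 → S4
read '1': S4 → S2
read '1': S2 → S1
read '0': S1 → S0
read '1': S0 → S3
After 18 symbols: S3.

S3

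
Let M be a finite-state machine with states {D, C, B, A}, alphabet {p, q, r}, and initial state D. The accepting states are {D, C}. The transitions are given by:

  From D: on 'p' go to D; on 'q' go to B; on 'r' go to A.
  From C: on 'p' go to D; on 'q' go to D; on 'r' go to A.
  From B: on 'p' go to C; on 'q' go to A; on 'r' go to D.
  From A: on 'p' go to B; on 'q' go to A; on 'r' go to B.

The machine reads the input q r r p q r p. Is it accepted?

Yes

D → B → D → A → B → A → B → C
End state C is accepting.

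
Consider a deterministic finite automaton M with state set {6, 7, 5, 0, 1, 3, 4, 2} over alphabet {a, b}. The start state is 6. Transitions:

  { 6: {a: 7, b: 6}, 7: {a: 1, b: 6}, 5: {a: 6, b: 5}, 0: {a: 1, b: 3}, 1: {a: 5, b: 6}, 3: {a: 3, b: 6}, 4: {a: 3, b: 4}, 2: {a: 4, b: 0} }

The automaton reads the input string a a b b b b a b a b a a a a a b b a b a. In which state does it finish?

7

Trace: 6 -a-> 7 -a-> 1 -b-> 6 -b-> 6 -b-> 6 -b-> 6 -a-> 7 -b-> 6 -a-> 7 -b-> 6 -a-> 7 -a-> 1 -a-> 5 -a-> 6 -a-> 7 -b-> 6 -b-> 6 -a-> 7 -b-> 6 -a-> 7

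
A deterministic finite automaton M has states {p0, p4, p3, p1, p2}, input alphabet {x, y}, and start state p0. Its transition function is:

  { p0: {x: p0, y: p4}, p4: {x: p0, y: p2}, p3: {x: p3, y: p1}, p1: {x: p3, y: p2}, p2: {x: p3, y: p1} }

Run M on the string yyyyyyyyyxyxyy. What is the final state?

p2

p0 → p4 → p2 → p1 → p2 → p1 → p2 → p1 → p2 → p1 → p3 → p1 → p3 → p1 → p2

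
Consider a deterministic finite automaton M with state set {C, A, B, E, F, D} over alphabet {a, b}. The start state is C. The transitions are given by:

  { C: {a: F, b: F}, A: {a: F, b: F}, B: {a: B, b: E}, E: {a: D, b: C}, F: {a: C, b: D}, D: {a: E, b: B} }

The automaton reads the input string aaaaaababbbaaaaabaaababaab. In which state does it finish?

C → F → C → F → C → F → C → F → C → F → D → B → B → B → B → B → B → E → D → E → D → B → B → E → D → E → C

C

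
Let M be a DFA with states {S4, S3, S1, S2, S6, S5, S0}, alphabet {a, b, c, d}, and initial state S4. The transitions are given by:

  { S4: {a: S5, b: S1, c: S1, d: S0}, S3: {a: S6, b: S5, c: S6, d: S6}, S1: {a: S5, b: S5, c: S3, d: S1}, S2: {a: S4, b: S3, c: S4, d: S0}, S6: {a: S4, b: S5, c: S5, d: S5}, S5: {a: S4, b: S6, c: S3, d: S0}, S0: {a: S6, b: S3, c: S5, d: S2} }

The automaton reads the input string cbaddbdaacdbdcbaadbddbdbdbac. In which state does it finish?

start at S4
read 'c': S4 → S1
read 'b': S1 → S5
read 'a': S5 → S4
read 'd': S4 → S0
read 'd': S0 → S2
read 'b': S2 → S3
read 'd': S3 → S6
read 'a': S6 → S4
read 'a': S4 → S5
read 'c': S5 → S3
read 'd': S3 → S6
read 'b': S6 → S5
read 'd': S5 → S0
read 'c': S0 → S5
read 'b': S5 → S6
read 'a': S6 → S4
read 'a': S4 → S5
read 'd': S5 → S0
read 'b': S0 → S3
read 'd': S3 → S6
read 'd': S6 → S5
read 'b': S5 → S6
read 'd': S6 → S5
read 'b': S5 → S6
read 'd': S6 → S5
read 'b': S5 → S6
read 'a': S6 → S4
read 'c': S4 → S1

S1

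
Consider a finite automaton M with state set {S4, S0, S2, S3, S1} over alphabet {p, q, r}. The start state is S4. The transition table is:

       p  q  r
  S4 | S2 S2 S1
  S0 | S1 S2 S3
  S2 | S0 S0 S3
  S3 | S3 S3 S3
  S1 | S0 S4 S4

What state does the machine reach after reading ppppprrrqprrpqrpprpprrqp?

S4 → S2 → S0 → S1 → S0 → S1 → S4 → S1 → S4 → S2 → S0 → S3 → S3 → S3 → S3 → S3 → S3 → S3 → S3 → S3 → S3 → S3 → S3 → S3 → S3

S3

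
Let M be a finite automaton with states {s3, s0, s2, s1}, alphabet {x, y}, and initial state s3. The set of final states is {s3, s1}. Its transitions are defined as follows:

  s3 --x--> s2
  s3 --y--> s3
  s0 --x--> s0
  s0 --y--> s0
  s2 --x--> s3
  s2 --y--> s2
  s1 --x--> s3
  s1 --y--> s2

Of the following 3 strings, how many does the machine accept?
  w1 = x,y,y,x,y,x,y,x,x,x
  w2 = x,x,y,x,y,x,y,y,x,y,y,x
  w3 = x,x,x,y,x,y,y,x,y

w1:
  start at s3
  read 'x': s3 → s2
  read 'y': s2 → s2
  read 'y': s2 → s2
  read 'x': s2 → s3
  read 'y': s3 → s3
  read 'x': s3 → s2
  read 'y': s2 → s2
  read 'x': s2 → s3
  read 'x': s3 → s2
  read 'x': s2 → s3
  end s3, accepted
w2:
  start at s3
  read 'x': s3 → s2
  read 'x': s2 → s3
  read 'y': s3 → s3
  read 'x': s3 → s2
  read 'y': s2 → s2
  read 'x': s2 → s3
  read 'y': s3 → s3
  read 'y': s3 → s3
  read 'x': s3 → s2
  read 'y': s2 → s2
  read 'y': s2 → s2
  read 'x': s2 → s3
  end s3, accepted
w3:
  start at s3
  read 'x': s3 → s2
  read 'x': s2 → s3
  read 'x': s3 → s2
  read 'y': s2 → s2
  read 'x': s2 → s3
  read 'y': s3 → s3
  read 'y': s3 → s3
  read 'x': s3 → s2
  read 'y': s2 → s2
  end s2, rejected

2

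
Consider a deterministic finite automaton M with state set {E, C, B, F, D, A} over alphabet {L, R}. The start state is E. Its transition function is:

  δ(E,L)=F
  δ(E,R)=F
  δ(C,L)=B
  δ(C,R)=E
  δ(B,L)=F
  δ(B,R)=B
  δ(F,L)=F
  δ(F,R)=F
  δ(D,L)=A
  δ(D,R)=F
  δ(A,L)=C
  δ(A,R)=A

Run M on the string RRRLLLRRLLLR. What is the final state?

F

Trace: E -R-> F -R-> F -R-> F -L-> F -L-> F -L-> F -R-> F -R-> F -L-> F -L-> F -L-> F -R-> F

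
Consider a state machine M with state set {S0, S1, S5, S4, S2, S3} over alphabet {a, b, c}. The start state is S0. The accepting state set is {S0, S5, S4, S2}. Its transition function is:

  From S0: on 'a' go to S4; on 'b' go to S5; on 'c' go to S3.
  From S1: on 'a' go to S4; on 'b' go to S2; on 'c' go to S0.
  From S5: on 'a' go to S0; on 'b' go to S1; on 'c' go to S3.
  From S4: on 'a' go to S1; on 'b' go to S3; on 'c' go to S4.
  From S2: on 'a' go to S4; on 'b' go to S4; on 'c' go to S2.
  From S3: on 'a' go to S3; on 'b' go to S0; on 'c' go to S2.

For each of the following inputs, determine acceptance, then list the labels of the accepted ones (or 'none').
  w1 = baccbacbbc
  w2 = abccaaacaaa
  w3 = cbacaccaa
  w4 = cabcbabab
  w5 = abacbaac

w1, w4, w5

w1: Trace: S0 -b-> S5 -a-> S0 -c-> S3 -c-> S2 -b-> S4 -a-> S1 -c-> S0 -b-> S5 -b-> S1 -c-> S0  → end S0, accepted
w2: Trace: S0 -a-> S4 -b-> S3 -c-> S2 -c-> S2 -a-> S4 -a-> S1 -a-> S4 -c-> S4 -a-> S1 -a-> S4 -a-> S1  → end S1, rejected
w3: Trace: S0 -c-> S3 -b-> S0 -a-> S4 -c-> S4 -a-> S1 -c-> S0 -c-> S3 -a-> S3 -a-> S3  → end S3, rejected
w4: Trace: S0 -c-> S3 -a-> S3 -b-> S0 -c-> S3 -b-> S0 -a-> S4 -b-> S3 -a-> S3 -b-> S0  → end S0, accepted
w5: Trace: S0 -a-> S4 -b-> S3 -a-> S3 -c-> S2 -b-> S4 -a-> S1 -a-> S4 -c-> S4  → end S4, accepted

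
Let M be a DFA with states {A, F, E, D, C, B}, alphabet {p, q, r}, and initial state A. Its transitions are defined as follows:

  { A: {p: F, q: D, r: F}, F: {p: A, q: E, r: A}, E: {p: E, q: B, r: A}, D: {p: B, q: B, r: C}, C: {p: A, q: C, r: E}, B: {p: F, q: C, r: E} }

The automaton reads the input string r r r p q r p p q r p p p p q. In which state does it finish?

start at A
read 'r': A → F
read 'r': F → A
read 'r': A → F
read 'p': F → A
read 'q': A → D
read 'r': D → C
read 'p': C → A
read 'p': A → F
read 'q': F → E
read 'r': E → A
read 'p': A → F
read 'p': F → A
read 'p': A → F
read 'p': F → A
read 'q': A → D

D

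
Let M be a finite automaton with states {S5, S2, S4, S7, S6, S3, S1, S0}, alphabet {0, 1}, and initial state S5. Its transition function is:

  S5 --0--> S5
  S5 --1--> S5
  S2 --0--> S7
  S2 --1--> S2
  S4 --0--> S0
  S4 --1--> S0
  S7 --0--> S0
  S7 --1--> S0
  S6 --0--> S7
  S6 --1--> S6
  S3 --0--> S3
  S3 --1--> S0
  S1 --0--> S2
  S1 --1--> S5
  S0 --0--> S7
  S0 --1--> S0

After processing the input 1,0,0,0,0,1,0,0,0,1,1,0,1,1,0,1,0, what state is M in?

S5

Trace: S5 -1-> S5 -0-> S5 -0-> S5 -0-> S5 -0-> S5 -1-> S5 -0-> S5 -0-> S5 -0-> S5 -1-> S5 -1-> S5 -0-> S5 -1-> S5 -1-> S5 -0-> S5 -1-> S5 -0-> S5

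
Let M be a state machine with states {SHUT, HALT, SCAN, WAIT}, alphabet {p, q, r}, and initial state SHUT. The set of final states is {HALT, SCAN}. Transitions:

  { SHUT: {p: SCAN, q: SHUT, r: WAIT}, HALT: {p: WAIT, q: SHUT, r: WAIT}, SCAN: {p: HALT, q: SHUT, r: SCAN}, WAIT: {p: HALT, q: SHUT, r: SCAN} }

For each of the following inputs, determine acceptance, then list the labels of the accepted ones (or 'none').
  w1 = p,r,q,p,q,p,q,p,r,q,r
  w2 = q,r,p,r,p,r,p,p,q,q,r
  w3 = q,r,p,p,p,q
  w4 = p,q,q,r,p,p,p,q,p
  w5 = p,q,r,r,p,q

w1: SHUT → SCAN → SCAN → SHUT → SCAN → SHUT → SCAN → SHUT → SCAN → SCAN → SHUT → WAIT  → end WAIT, rejected
w2: SHUT → SHUT → WAIT → HALT → WAIT → HALT → WAIT → HALT → WAIT → SHUT → SHUT → WAIT  → end WAIT, rejected
w3: SHUT → SHUT → WAIT → HALT → WAIT → HALT → SHUT  → end SHUT, rejected
w4: SHUT → SCAN → SHUT → SHUT → WAIT → HALT → WAIT → HALT → SHUT → SCAN  → end SCAN, accepted
w5: SHUT → SCAN → SHUT → WAIT → SCAN → HALT → SHUT  → end SHUT, rejected

w4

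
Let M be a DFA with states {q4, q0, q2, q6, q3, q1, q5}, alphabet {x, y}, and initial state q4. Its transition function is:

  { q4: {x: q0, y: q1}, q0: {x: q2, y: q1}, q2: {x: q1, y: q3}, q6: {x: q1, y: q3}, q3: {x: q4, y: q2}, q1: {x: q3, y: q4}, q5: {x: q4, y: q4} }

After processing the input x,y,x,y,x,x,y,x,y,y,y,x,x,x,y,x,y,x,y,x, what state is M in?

q1

start at q4
read 'x': q4 → q0
read 'y': q0 → q1
read 'x': q1 → q3
read 'y': q3 → q2
read 'x': q2 → q1
read 'x': q1 → q3
read 'y': q3 → q2
read 'x': q2 → q1
read 'y': q1 → q4
read 'y': q4 → q1
read 'y': q1 → q4
read 'x': q4 → q0
read 'x': q0 → q2
read 'x': q2 → q1
read 'y': q1 → q4
read 'x': q4 → q0
read 'y': q0 → q1
read 'x': q1 → q3
read 'y': q3 → q2
read 'x': q2 → q1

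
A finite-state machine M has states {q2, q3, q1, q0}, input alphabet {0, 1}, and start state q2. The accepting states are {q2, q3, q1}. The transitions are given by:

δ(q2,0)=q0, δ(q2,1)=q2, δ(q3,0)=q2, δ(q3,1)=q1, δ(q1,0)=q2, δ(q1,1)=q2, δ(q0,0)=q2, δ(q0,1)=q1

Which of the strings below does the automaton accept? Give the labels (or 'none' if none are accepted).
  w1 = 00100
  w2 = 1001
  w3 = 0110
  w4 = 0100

w1, w2

w1: Trace: q2 -0-> q0 -0-> q2 -1-> q2 -0-> q0 -0-> q2  → end q2, accepted
w2: Trace: q2 -1-> q2 -0-> q0 -0-> q2 -1-> q2  → end q2, accepted
w3: Trace: q2 -0-> q0 -1-> q1 -1-> q2 -0-> q0  → end q0, rejected
w4: Trace: q2 -0-> q0 -1-> q1 -0-> q2 -0-> q0  → end q0, rejected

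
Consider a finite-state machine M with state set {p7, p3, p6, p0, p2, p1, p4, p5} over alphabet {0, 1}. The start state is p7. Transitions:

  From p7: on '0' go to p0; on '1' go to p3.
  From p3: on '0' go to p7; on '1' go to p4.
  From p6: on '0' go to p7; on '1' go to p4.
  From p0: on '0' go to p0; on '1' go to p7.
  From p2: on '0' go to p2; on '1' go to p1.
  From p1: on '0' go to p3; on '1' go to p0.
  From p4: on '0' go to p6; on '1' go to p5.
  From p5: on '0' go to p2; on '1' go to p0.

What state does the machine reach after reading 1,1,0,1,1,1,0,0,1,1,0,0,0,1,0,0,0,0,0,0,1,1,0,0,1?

p7 → p3 → p4 → p6 → p4 → p5 → p0 → p0 → p0 → p7 → p3 → p7 → p0 → p0 → p7 → p0 → p0 → p0 → p0 → p0 → p0 → p7 → p3 → p7 → p0 → p7

p7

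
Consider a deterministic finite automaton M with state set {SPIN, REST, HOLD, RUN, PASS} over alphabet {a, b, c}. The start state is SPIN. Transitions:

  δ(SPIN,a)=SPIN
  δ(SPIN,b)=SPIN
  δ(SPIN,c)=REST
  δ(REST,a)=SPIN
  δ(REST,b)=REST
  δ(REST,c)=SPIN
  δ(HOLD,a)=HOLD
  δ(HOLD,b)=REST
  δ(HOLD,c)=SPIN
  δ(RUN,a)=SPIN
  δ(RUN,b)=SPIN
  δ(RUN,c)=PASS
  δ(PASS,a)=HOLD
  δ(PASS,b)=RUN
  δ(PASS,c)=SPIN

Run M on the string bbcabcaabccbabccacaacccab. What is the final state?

SPIN

Trace: SPIN -b-> SPIN -b-> SPIN -c-> REST -a-> SPIN -b-> SPIN -c-> REST -a-> SPIN -a-> SPIN -b-> SPIN -c-> REST -c-> SPIN -b-> SPIN -a-> SPIN -b-> SPIN -c-> REST -c-> SPIN -a-> SPIN -c-> REST -a-> SPIN -a-> SPIN -c-> REST -c-> SPIN -c-> REST -a-> SPIN -b-> SPIN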